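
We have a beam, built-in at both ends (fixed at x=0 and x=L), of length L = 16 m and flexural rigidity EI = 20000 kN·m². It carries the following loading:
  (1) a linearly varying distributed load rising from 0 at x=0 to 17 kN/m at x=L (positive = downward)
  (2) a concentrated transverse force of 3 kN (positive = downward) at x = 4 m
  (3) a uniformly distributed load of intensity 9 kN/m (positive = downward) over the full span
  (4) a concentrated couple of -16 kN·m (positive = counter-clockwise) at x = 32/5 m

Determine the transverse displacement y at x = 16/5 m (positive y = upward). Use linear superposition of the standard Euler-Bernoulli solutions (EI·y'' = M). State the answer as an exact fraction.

Load 1 — triangular load w₀=17 kN/m (0→w₀ over full span):
  y_1 = -w₀x²(L-x)²(x+2L)/(120LEI) = -17·(16/5)²·(16-(16/5))²·((16/5)+2·16)/(120·16·20000) = -765952/29296875 m
Load 2 — point force P=3 kN at a=4 m (b=L-a=12):
  y_2 = -Pb²x²(3aL-(3a+b)x)/(6L³EI)  [x≤a] = -3·12²·(16/5)²·(3·4·16-(3·4+12)·(16/5))/(6·16³·20000) = -81/78125 m
Load 3 — uniform load w=9 kN/m over full span:
  y_3 = -wx²(L-x)²/(24EI) = -9·(16/5)²·(16-(16/5))²/(24·20000) = -12288/390625 m
Load 4 — applied couple M₀=-16 kN·m at a=32/5 m (b=L-a=48/5):
  y_4 = (R_Ax³/6 - M_Ax²/2)/EI  [x≤a] with R_A=-36/25, M_A=-48/25 = ((-36/25)·(16/5)³/6 - (-48/25)·(16/5)²/2)/20000 = 192/1953125 m
Superposition: y = Σ y_i = -1715047/29296875 m ≈ -0.058540 m

y(16/5) = -1715047/29296875 m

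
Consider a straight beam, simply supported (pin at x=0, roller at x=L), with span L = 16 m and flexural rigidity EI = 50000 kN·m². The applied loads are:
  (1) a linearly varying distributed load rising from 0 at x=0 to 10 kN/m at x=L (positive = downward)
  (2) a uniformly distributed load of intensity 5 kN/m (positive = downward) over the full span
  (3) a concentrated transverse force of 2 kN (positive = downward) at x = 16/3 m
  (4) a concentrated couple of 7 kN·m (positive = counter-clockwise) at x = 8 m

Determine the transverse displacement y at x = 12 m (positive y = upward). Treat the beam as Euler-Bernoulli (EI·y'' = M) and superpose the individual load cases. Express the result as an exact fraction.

Load 1 — triangular load w₀=10 kN/m (0→w₀ over full span):
  y_1 = -w₀x(7L⁴-10L²x²+3x⁴)/(360LEI) = -10·12·(7·16⁴-10·16²·12²+3·12⁴)/(360·16·50000) = -119/1875 m
Load 2 — uniform load w=5 kN/m over full span:
  y_2 = -wx(L³-2Lx²+x³)/(24EI) = -5·12·(16³-2·16·12²+12³)/(24·50000) = -38/625 m
Load 3 — point force P=2 kN at a=16/3 m (b=L-a=32/3):
  y_3 = -Pa(L-x)(2Lx-a²-x²)/(6LEI)  [x>a] = -2·(16/3)·(16-12)·(2·16·12-(16/3)²-12²)/(6·16·50000) = -476/253125 m
Load 4 — applied couple M₀=7 kN·m at a=8 m (b=L-a=8):
  y_4 = (M₀x³/(6L)-M₀(x-a)²/2+C₁x)/EI  [x>a] with C₁=M₀(3b²-L²)/(6L)=-14/3 = (7·12³/(6·16)-7·(12-8)²/2+(-14/3)·12)/50000 = 7/25000 m
Superposition: y = Σ y_i = -254881/2025000 m ≈ -0.125867 m

y(12) = -254881/2025000 m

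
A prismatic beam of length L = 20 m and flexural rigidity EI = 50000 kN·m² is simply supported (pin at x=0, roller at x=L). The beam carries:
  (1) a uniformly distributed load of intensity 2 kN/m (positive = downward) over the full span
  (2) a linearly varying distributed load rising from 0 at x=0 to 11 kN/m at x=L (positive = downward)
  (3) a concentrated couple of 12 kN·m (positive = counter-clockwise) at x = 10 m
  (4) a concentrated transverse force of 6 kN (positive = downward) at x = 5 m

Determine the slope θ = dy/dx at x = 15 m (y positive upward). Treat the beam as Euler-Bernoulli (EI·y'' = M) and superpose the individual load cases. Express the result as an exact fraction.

θ(15) = 102791/2880000 rad

Load 1 — uniform load w=2 kN/m over full span:
  θ_1 = -w(L³-6Lx²+4x³)/(24EI) = -2·(20³-6·20·15²+4·15³)/(24·50000) = 11/1200 rad
Load 2 — triangular load w₀=11 kN/m (0→w₀ over full span):
  θ_2 = -w₀(7L⁴-30L²x²+15x⁴)/(360LEI) = -11·(7·20⁴-30·20²·15²+15·15⁴)/(360·20·50000) = 14443/576000 rad
Load 3 — applied couple M₀=12 kN·m at a=10 m (b=L-a=10):
  θ_3 = (M₀x²/(2L)-M₀(x-a)+C₁)/EI  [x>a] with C₁=M₀(3b²-L²)/(6L)=-10 = (12·15²/(2·20)-12·(15-10)+(-10))/50000 = -1/20000 rad
Load 4 — point force P=6 kN at a=5 m (b=L-a=15):
  θ_4 = -Pa(2L²-6Lx+3x²+a²)/(6LEI)  [x>a] = -6·5·(2·20²-6·20·15+3·15²+5²)/(6·20·50000) = 3/2000 rad
Superposition: θ = Σ θ_i = 102791/2880000 rad ≈ 0.035691 rad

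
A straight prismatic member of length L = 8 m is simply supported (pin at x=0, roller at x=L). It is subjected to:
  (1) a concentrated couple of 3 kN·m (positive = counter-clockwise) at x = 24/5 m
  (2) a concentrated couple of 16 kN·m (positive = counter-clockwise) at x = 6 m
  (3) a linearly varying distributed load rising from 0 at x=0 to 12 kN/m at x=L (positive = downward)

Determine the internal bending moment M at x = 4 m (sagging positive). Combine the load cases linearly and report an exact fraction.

M(4) = 115/2 kN·m

Load 1 — applied couple M₀=3 kN·m at a=24/5 m (b=L-a=16/5):
  M_1 = M₀x/L  [x≤a] = 3·4/8 = 3/2 kN·m
Load 2 — applied couple M₀=16 kN·m at a=6 m (b=L-a=2):
  M_2 = M₀x/L  [x≤a] = 16·4/8 = 8 kN·m
Load 3 — triangular load w₀=12 kN/m (0→w₀ over full span):
  M_3 = w₀Lx/6 - w₀x³/(6L) = 12·8·4/6 - 12·4³/(6·8) = 48 kN·m
Superposition: M = Σ M_i = 115/2 kN·m ≈ 57.500000 kN·m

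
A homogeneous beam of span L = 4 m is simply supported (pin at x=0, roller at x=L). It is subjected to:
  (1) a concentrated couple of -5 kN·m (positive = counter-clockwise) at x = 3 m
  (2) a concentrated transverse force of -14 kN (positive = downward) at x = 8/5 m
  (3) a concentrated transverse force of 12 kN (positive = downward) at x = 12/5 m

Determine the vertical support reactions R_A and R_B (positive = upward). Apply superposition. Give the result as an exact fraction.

R_A = -97/20 kN, R_B = 57/20 kN

Load 1 — applied couple M₀=-5 kN·m at a=3 m (b=L-a=1):
  R_A = M₀/L = (-5)/4 = -5/4 kN
  R_B = -M₀/L = -(-5)/4 = 5/4 kN
Load 2 — point force P=-14 kN at a=8/5 m (b=L-a=12/5):
  R_A = Pb/L = (-14)·(12/5)/4 = -42/5 kN
  R_B = Pa/L = (-14)·(8/5)/4 = -28/5 kN
Load 3 — point force P=12 kN at a=12/5 m (b=L-a=8/5):
  R_A = Pb/L = 12·(8/5)/4 = 24/5 kN
  R_B = Pa/L = 12·(12/5)/4 = 36/5 kN
Superposition: R_A = -97/20 kN, R_B = 57/20 kN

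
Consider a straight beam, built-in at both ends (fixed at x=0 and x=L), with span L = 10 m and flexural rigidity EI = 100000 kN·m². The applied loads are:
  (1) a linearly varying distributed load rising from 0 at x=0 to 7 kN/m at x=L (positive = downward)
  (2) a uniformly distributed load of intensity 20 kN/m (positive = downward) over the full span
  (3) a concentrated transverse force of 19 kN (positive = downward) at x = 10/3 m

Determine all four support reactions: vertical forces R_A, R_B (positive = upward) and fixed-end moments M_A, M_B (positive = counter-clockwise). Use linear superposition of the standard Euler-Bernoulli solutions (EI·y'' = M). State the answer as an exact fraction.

R_A = 6727/54 kN, M_A = 5890/27 kN·m, R_B = 6989/54 kN, M_B = -5825/27 kN·m

Load 1 — triangular load w₀=7 kN/m (0→w₀ over full span):
  R_A = 3w₀L/20 = 3·7·10/20 = 21/2 kN
  M_A = w₀L²/30 = 7·10²/30 = 70/3 kN·m
  R_B = 7w₀L/20 = 7·7·10/20 = 49/2 kN
  M_B = -w₀L²/20 = -7·10²/20 = -35 kN·m
Load 2 — uniform load w=20 kN/m over full span:
  R_A = wL/2 = 20·10/2 = 100 kN
  M_A = wL²/12 = 20·10²/12 = 500/3 kN·m
  R_B = wL/2 = 20·10/2 = 100 kN
  M_B = -wL²/12 = -20·10²/12 = -500/3 kN·m
Load 3 — point force P=19 kN at a=10/3 m (b=L-a=20/3):
  R_A = Pb²(3a+b)/L³ = 19·(20/3)²·(3·(10/3)+(20/3))/10³ = 380/27 kN
  M_A = Pab²/L² = 19·(10/3)·(20/3)²/10² = 760/27 kN·m
  R_B = Pa²(a+3b)/L³ = 19·(10/3)²·((10/3)+3·(20/3))/10³ = 133/27 kN
  M_B = -Pa²b/L² = -19·(10/3)²·(20/3)/10² = -380/27 kN·m
Superposition: R_A = 6727/54 kN, M_A = 5890/27 kN·m, R_B = 6989/54 kN, M_B = -5825/27 kN·m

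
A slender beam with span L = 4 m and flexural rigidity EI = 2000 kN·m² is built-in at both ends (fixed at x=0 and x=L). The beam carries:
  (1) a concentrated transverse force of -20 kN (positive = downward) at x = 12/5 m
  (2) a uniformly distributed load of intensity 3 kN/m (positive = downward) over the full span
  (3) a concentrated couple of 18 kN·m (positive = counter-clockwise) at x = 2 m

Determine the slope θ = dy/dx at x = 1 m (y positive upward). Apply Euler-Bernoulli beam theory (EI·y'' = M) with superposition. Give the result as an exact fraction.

θ(1) = 307/400000 rad

Load 1 — point force P=-20 kN at a=12/5 m (b=L-a=8/5):
  θ_1 = -Pb²x(2aL-(3a+b)x)/(2L³EI)  [x≤a] = -(-20)·(8/5)²·1·(2·(12/5)·4-(3·(12/5)+(8/5))·1)/(2·4³·2000) = 13/6250 rad
Load 2 — uniform load w=3 kN/m over full span:
  θ_2 = -wx(L-x)(L-2x)/(12EI) = -3·1·(4-1)·(4-2·1)/(12·2000) = -3/4000 rad
Load 3 — applied couple M₀=18 kN·m at a=2 m (b=L-a=2):
  θ_3 = (R_Ax²/2 - M_Ax)/EI  [x≤a] with R_A=27/4, M_A=9/2 = ((27/4)·1²/2 - (9/2)·1)/2000 = -9/16000 rad
Superposition: θ = Σ θ_i = 307/400000 rad ≈ 0.000767 rad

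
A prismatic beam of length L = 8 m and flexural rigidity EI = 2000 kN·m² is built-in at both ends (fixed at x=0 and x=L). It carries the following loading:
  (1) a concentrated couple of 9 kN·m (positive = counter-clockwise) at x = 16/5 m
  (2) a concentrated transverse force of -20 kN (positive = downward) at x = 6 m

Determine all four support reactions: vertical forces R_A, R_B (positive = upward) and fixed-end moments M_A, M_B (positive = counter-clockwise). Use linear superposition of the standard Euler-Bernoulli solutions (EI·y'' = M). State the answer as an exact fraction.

R_A = -301/200 kN, M_A = -321/50 kN·m, R_B = -3699/200 kN, M_B = 1269/50 kN·m

Load 1 — applied couple M₀=9 kN·m at a=16/5 m (b=L-a=24/5):
  R_A = 6M₀ab/L³ = 6·9·(16/5)·(24/5)/8³ = 81/50 kN
  M_A = M₀b(2a-b)/L² = 9·(24/5)·(2·(16/5)-(24/5))/8² = 27/25 kN·m
  R_B = -6M₀ab/L³ = -6·9·(16/5)·(24/5)/8³ = -81/50 kN
  M_B = M₀a(2b-a)/L² = 9·(16/5)·(2·(24/5)-(16/5))/8² = 72/25 kN·m
Load 2 — point force P=-20 kN at a=6 m (b=L-a=2):
  R_A = Pb²(3a+b)/L³ = (-20)·2²·(3·6+2)/8³ = -25/8 kN
  M_A = Pab²/L² = (-20)·6·2²/8² = -15/2 kN·m
  R_B = Pa²(a+3b)/L³ = (-20)·6²·(6+3·2)/8³ = -135/8 kN
  M_B = -Pa²b/L² = -(-20)·6²·2/8² = 45/2 kN·m
Superposition: R_A = -301/200 kN, M_A = -321/50 kN·m, R_B = -3699/200 kN, M_B = 1269/50 kN·m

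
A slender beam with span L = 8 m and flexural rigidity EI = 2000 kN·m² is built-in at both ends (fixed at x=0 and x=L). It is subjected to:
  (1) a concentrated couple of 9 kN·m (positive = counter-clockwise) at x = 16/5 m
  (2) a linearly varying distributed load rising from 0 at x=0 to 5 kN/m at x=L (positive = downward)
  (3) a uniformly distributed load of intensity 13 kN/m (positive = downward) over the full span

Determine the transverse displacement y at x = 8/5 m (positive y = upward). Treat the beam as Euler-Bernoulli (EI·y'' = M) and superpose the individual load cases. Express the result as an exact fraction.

Load 1 — applied couple M₀=9 kN·m at a=16/5 m (b=L-a=24/5):
  y_1 = (R_Ax³/6 - M_Ax²/2)/EI  [x≤a] with R_A=81/50, M_A=27/25 = ((81/50)·(8/5)³/6 - (27/25)·(8/5)²/2)/2000 = -54/390625 m
Load 2 — triangular load w₀=5 kN/m (0→w₀ over full span):
  y_2 = -w₀x²(L-x)²(x+2L)/(120LEI) = -5·(8/5)²·(8-(8/5))²·((8/5)+2·8)/(120·8·2000) = -5632/1171875 m
Load 3 — uniform load w=13 kN/m over full span:
  y_3 = -wx²(L-x)²/(24EI) = -13·(8/5)²·(8-(8/5))²/(24·2000) = -6656/234375 m
Superposition: y = Σ y_i = -39074/1171875 m ≈ -0.033343 m

y(8/5) = -39074/1171875 m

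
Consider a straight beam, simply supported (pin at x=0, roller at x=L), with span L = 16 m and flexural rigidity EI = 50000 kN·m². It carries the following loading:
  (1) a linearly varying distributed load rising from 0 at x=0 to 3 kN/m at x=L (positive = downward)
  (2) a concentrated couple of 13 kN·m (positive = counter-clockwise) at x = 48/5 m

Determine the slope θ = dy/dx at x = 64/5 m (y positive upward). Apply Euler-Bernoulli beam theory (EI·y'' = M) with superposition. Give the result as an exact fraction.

θ(64/5) = 16691/3906250 rad

Load 1 — triangular load w₀=3 kN/m (0→w₀ over full span):
  θ_1 = -w₀(7L⁴-30L²x²+15x⁴)/(360LEI) = -3·(7·16⁴-30·16²·(64/5)²+15·(64/5)⁴)/(360·16·50000) = 24224/5859375 rad
Load 2 — applied couple M₀=13 kN·m at a=48/5 m (b=L-a=32/5):
  θ_2 = (M₀x²/(2L)-M₀(x-a)+C₁)/EI  [x>a] with C₁=M₀(3b²-L²)/(6L)=-1352/75 = (13·(64/5)²/(2·16)-13·((64/5)-(48/5))+(-1352/75))/50000 = 13/93750 rad
Superposition: θ = Σ θ_i = 16691/3906250 rad ≈ 0.004273 rad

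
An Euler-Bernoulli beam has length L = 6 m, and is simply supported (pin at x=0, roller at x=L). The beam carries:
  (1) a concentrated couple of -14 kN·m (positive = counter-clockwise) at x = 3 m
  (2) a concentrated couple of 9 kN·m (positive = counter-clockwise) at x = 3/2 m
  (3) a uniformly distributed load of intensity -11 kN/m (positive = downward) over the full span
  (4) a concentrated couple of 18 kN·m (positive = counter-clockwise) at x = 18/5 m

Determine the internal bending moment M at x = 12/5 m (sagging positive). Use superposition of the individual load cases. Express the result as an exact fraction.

Load 1 — applied couple M₀=-14 kN·m at a=3 m (b=L-a=3):
  M_1 = M₀x/L  [x≤a] = (-14)·(12/5)/6 = -28/5 kN·m
Load 2 — applied couple M₀=9 kN·m at a=3/2 m (b=L-a=9/2):
  M_2 = M₀x/L - M₀  [x>a] = 9·(12/5)/6 - 9 = -27/5 kN·m
Load 3 — uniform load w=-11 kN/m over full span:
  M_3 = wx(L-x)/2 = (-11)·(12/5)·(6-(12/5))/2 = -1188/25 kN·m
Load 4 — applied couple M₀=18 kN·m at a=18/5 m (b=L-a=12/5):
  M_4 = M₀x/L  [x≤a] = 18·(12/5)/6 = 36/5 kN·m
Superposition: M = Σ M_i = -1283/25 kN·m ≈ -51.320000 kN·m

M(12/5) = -1283/25 kN·m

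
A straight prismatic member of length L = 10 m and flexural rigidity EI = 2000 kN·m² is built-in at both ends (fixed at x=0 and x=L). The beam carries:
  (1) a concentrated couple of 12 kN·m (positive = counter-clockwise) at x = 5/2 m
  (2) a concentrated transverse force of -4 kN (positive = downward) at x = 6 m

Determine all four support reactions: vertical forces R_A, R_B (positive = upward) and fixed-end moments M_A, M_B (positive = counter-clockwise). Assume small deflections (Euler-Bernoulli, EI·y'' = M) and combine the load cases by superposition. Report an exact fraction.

R_A = -29/500 kN, M_A = -609/100 kN·m, R_B = -1971/500 kN, M_B = 951/100 kN·m

Load 1 — applied couple M₀=12 kN·m at a=5/2 m (b=L-a=15/2):
  R_A = 6M₀ab/L³ = 6·12·(5/2)·(15/2)/10³ = 27/20 kN
  M_A = M₀b(2a-b)/L² = 12·(15/2)·(2·(5/2)-(15/2))/10² = -9/4 kN·m
  R_B = -6M₀ab/L³ = -6·12·(5/2)·(15/2)/10³ = -27/20 kN
  M_B = M₀a(2b-a)/L² = 12·(5/2)·(2·(15/2)-(5/2))/10² = 15/4 kN·m
Load 2 — point force P=-4 kN at a=6 m (b=L-a=4):
  R_A = Pb²(3a+b)/L³ = (-4)·4²·(3·6+4)/10³ = -176/125 kN
  M_A = Pab²/L² = (-4)·6·4²/10² = -96/25 kN·m
  R_B = Pa²(a+3b)/L³ = (-4)·6²·(6+3·4)/10³ = -324/125 kN
  M_B = -Pa²b/L² = -(-4)·6²·4/10² = 144/25 kN·m
Superposition: R_A = -29/500 kN, M_A = -609/100 kN·m, R_B = -1971/500 kN, M_B = 951/100 kN·m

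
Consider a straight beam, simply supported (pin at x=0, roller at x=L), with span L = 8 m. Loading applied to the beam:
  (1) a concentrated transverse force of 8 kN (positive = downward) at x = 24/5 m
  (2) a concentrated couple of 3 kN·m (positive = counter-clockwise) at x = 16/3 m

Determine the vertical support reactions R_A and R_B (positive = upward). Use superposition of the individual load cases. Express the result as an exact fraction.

R_A = 143/40 kN, R_B = 177/40 kN

Load 1 — point force P=8 kN at a=24/5 m (b=L-a=16/5):
  R_A = Pb/L = 8·(16/5)/8 = 16/5 kN
  R_B = Pa/L = 8·(24/5)/8 = 24/5 kN
Load 2 — applied couple M₀=3 kN·m at a=16/3 m (b=L-a=8/3):
  R_A = M₀/L = 3/8 kN
  R_B = -M₀/L = -3/8 kN
Superposition: R_A = 143/40 kN, R_B = 177/40 kN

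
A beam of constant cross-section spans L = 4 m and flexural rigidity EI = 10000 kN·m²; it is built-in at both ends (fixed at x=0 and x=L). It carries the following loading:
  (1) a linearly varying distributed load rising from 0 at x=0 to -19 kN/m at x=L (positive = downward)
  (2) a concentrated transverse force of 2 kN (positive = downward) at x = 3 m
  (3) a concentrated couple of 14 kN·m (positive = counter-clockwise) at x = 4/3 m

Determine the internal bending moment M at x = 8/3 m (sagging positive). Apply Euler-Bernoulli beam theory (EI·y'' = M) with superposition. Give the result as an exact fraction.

M(8/3) = -20579/3240 kN·m

Load 1 — triangular load w₀=-19 kN/m (0→w₀ over full span):
  M_1 = 3w₀Lx/20 - w₀L²/30 - w₀x³/(6L) = 3·(-19)·4·(8/3)/20 - (-19)·4²/30 - (-19)·(8/3)³/(6·4) = -2128/405 kN·m
Load 2 — point force P=2 kN at a=3 m (b=L-a=1):
  M_2 = Pb²(3a+b)x/L³ - Pab²/L²  [x≤a] = 2·1²·(3·3+1)·(8/3)/4³ - 2·3·1²/4² = 11/24 kN·m
Load 3 — applied couple M₀=14 kN·m at a=4/3 m (b=L-a=8/3):
  M_3 = R_Ax - M_A - M₀  [x>a] with R_A=14/3, M_A=0 = (14/3)·(8/3) - 0 - 14 = -14/9 kN·m
Superposition: M = Σ M_i = -20579/3240 kN·m ≈ -6.351543 kN·m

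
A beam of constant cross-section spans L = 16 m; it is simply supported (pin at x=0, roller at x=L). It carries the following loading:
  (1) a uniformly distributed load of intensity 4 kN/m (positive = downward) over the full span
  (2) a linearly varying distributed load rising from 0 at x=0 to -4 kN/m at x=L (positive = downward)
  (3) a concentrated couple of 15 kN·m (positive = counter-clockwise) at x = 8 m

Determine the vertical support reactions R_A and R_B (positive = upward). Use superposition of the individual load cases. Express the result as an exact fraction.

Load 1 — uniform load w=4 kN/m over full span:
  R_A = wL/2 = 4·16/2 = 32 kN
  R_B = wL/2 = 4·16/2 = 32 kN
Load 2 — triangular load w₀=-4 kN/m (0→w₀ over full span):
  R_A = w₀L/6 = (-4)·16/6 = -32/3 kN
  R_B = w₀L/3 = (-4)·16/3 = -64/3 kN
Load 3 — applied couple M₀=15 kN·m at a=8 m (b=L-a=8):
  R_A = M₀/L = 15/16 kN
  R_B = -M₀/L = -15/16 kN
Superposition: R_A = 1069/48 kN, R_B = 467/48 kN

R_A = 1069/48 kN, R_B = 467/48 kN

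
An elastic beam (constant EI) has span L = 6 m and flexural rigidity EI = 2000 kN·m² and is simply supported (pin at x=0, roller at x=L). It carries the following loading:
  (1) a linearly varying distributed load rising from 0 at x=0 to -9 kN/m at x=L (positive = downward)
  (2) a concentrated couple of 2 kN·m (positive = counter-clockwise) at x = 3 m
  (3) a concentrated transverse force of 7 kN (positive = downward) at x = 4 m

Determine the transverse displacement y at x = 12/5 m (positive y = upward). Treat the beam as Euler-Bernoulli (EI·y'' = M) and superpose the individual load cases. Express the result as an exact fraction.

Load 1 — triangular load w₀=-9 kN/m (0→w₀ over full span):
  y_1 = -w₀x(7L⁴-10L²x²+3x⁴)/(360LEI) = -(-9)·(12/5)·(7·6⁴-10·6²·(12/5)²+3·(12/5)⁴)/(360·6·2000) = 277263/7812500 m
Load 2 — applied couple M₀=2 kN·m at a=3 m (b=L-a=3):
  y_2 = (M₀x³/(6L)+C₁x)/EI  [x≤a] with C₁=M₀(3b²-L²)/(6L)=-1/2 = (2·(12/5)³/(6·6)+(-1/2)·(12/5))/2000 = -27/125000 m
Load 3 — point force P=7 kN at a=4 m (b=L-a=2):
  y_3 = -Pbx(L²-b²-x²)/(6LEI)  [x≤a] = -7·2·(12/5)·(6²-2²-(12/5)²)/(6·6·2000) = -574/46875 m
Superposition: y = Σ y_i = 1079453/46875000 m ≈ 0.023028 m

y(12/5) = 1079453/46875000 m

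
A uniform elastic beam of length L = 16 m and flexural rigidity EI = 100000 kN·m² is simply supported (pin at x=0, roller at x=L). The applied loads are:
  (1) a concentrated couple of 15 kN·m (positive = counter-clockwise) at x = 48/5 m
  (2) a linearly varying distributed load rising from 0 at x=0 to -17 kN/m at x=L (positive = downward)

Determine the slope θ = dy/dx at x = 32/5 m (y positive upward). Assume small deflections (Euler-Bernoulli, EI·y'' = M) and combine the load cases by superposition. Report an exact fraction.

Load 1 — applied couple M₀=15 kN·m at a=48/5 m (b=L-a=32/5):
  θ_1 = (M₀x²/(2L)+C₁)/EI  [x≤a] with C₁=M₀(3b²-L²)/(6L)=-104/5 = (15·(32/5)²/(2·16)+(-104/5))/100000 = -1/62500 rad
Load 2 — triangular load w₀=-17 kN/m (0→w₀ over full span):
  θ_2 = -w₀(7L⁴-30L²x²+15x⁴)/(360LEI) = -(-17)·(7·16⁴-30·16²·(32/5)²+15·(32/5)⁴)/(360·16·100000) = 87856/17578125 rad
Superposition: θ = Σ θ_i = 350299/70312500 rad ≈ 0.004982 rad

θ(32/5) = 350299/70312500 rad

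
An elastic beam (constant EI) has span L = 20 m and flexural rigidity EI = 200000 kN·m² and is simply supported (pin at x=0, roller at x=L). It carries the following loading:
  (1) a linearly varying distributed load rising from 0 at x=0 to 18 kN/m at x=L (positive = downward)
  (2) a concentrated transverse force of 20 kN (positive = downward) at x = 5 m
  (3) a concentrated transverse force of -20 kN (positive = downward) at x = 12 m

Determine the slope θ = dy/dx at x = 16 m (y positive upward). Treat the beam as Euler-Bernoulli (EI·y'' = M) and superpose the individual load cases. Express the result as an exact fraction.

Load 1 — triangular load w₀=18 kN/m (0→w₀ over full span):
  θ_1 = -w₀(7L⁴-30L²x²+15x⁴)/(360LEI) = -18·(7·20⁴-30·20²·16²+15·16⁴)/(360·20·200000) = 757/62500 rad
Load 2 — point force P=20 kN at a=5 m (b=L-a=15):
  θ_2 = -Pa(2L²-6Lx+3x²+a²)/(6LEI)  [x>a] = -20·5·(2·20²-6·20·16+3·16²+5²)/(6·20·200000) = 109/80000 rad
Load 3 — point force P=-20 kN at a=12 m (b=L-a=8):
  θ_3 = -Pa(2L²-6Lx+3x²+a²)/(6LEI)  [x>a] = -(-20)·12·(2·20²-6·20·16+3·16²+12²)/(6·20·200000) = -13/6250 rad
Superposition: θ = Σ θ_i = 22789/2000000 rad ≈ 0.011395 rad

θ(16) = 22789/2000000 rad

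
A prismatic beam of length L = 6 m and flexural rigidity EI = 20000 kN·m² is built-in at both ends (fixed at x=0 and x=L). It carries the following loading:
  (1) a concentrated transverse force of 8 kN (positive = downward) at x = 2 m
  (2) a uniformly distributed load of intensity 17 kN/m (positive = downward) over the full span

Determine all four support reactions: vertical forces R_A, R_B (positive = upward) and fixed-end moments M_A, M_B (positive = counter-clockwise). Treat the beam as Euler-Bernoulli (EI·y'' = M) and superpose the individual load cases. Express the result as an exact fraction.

R_A = 1537/27 kN, M_A = 523/9 kN·m, R_B = 1433/27 kN, M_B = -491/9 kN·m

Load 1 — point force P=8 kN at a=2 m (b=L-a=4):
  R_A = Pb²(3a+b)/L³ = 8·4²·(3·2+4)/6³ = 160/27 kN
  M_A = Pab²/L² = 8·2·4²/6² = 64/9 kN·m
  R_B = Pa²(a+3b)/L³ = 8·2²·(2+3·4)/6³ = 56/27 kN
  M_B = -Pa²b/L² = -8·2²·4/6² = -32/9 kN·m
Load 2 — uniform load w=17 kN/m over full span:
  R_A = wL/2 = 17·6/2 = 51 kN
  M_A = wL²/12 = 17·6²/12 = 51 kN·m
  R_B = wL/2 = 17·6/2 = 51 kN
  M_B = -wL²/12 = -17·6²/12 = -51 kN·m
Superposition: R_A = 1537/27 kN, M_A = 523/9 kN·m, R_B = 1433/27 kN, M_B = -491/9 kN·m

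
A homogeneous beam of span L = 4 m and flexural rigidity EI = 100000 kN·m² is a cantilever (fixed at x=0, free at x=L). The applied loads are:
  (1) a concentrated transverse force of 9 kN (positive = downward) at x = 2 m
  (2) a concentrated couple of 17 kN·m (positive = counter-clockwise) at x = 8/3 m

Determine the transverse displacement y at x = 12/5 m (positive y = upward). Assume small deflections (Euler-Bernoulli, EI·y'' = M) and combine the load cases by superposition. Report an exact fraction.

y(12/5) = 111/625000 m

Load 1 — point force P=9 kN at a=2 m (b=L-a=2):
  y_1 = -Pa²(3x-a)/(6EI)  [x>a] = -9·2²·(3·(12/5)-2)/(6·100000) = -39/125000 m
Load 2 — applied couple M₀=17 kN·m at a=8/3 m (b=L-a=4/3):
  y_2 = M₀x²/(2EI)  [x≤a] = 17·(12/5)²/(2·100000) = 153/312500 m
Superposition: y = Σ y_i = 111/625000 m ≈ 0.000178 m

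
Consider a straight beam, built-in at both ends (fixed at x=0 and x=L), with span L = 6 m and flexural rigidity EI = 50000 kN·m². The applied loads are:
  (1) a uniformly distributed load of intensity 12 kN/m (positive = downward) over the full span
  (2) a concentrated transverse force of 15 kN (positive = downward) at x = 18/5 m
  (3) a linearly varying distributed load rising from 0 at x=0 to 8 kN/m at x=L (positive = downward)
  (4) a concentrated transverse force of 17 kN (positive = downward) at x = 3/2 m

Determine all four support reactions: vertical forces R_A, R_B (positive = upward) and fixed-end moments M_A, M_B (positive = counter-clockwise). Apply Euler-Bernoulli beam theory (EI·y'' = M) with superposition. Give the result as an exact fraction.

R_A = 50259/800 kN, M_A = 54867/800 kN·m, R_B = 52141/800 kN, M_B = -54513/800 kN·m

Load 1 — uniform load w=12 kN/m over full span:
  R_A = wL/2 = 12·6/2 = 36 kN
  M_A = wL²/12 = 12·6²/12 = 36 kN·m
  R_B = wL/2 = 12·6/2 = 36 kN
  M_B = -wL²/12 = -12·6²/12 = -36 kN·m
Load 2 — point force P=15 kN at a=18/5 m (b=L-a=12/5):
  R_A = Pb²(3a+b)/L³ = 15·(12/5)²·(3·(18/5)+(12/5))/6³ = 132/25 kN
  M_A = Pab²/L² = 15·(18/5)·(12/5)²/6² = 216/25 kN·m
  R_B = Pa²(a+3b)/L³ = 15·(18/5)²·((18/5)+3·(12/5))/6³ = 243/25 kN
  M_B = -Pa²b/L² = -15·(18/5)²·(12/5)/6² = -324/25 kN·m
Load 3 — triangular load w₀=8 kN/m (0→w₀ over full span):
  R_A = 3w₀L/20 = 3·8·6/20 = 36/5 kN
  M_A = w₀L²/30 = 8·6²/30 = 48/5 kN·m
  R_B = 7w₀L/20 = 7·8·6/20 = 84/5 kN
  M_B = -w₀L²/20 = -8·6²/20 = -72/5 kN·m
Load 4 — point force P=17 kN at a=3/2 m (b=L-a=9/2):
  R_A = Pb²(3a+b)/L³ = 17·(9/2)²·(3·(3/2)+(9/2))/6³ = 459/32 kN
  M_A = Pab²/L² = 17·(3/2)·(9/2)²/6² = 459/32 kN·m
  R_B = Pa²(a+3b)/L³ = 17·(3/2)²·((3/2)+3·(9/2))/6³ = 85/32 kN
  M_B = -Pa²b/L² = -17·(3/2)²·(9/2)/6² = -153/32 kN·m
Superposition: R_A = 50259/800 kN, M_A = 54867/800 kN·m, R_B = 52141/800 kN, M_B = -54513/800 kN·m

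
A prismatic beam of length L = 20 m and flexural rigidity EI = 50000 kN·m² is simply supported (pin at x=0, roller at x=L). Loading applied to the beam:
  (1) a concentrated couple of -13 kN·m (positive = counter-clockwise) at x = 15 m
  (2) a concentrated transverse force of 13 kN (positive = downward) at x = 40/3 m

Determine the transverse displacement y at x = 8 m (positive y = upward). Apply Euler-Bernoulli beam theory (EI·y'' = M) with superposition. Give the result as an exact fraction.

y(8) = -590629/20250000 m

Load 1 — applied couple M₀=-13 kN·m at a=15 m (b=L-a=5):
  y_1 = (M₀x³/(6L)+C₁x)/EI  [x≤a] with C₁=M₀(3b²-L²)/(6L)=845/24 = ((-13)·8³/(6·20)+(845/24)·8)/50000 = 1131/250000 m
Load 2 — point force P=13 kN at a=40/3 m (b=L-a=20/3):
  y_2 = -Pbx(L²-b²-x²)/(6LEI)  [x≤a] = -13·(20/3)·8·(20²-(20/3)²-8²)/(6·20·50000) = -8528/253125 m
Superposition: y = Σ y_i = -590629/20250000 m ≈ -0.029167 m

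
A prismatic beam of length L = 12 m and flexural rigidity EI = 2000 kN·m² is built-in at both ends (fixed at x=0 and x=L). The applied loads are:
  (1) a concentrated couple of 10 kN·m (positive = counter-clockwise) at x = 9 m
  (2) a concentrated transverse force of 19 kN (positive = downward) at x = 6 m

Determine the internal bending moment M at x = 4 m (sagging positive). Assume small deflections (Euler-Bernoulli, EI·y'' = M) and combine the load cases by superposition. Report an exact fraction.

Load 1 — applied couple M₀=10 kN·m at a=9 m (b=L-a=3):
  M_1 = R_Ax - M_A  [x≤a] with R_A=15/16, M_A=25/8 = (15/16)·4 - (25/8) = 5/8 kN·m
Load 2 — point force P=19 kN at a=6 m (b=L-a=6):
  M_2 = Pb²(3a+b)x/L³ - Pab²/L²  [x≤a] = 19·6²·(3·6+6)·4/12³ - 19·6·6²/12² = 19/2 kN·m
Superposition: M = Σ M_i = 81/8 kN·m ≈ 10.125000 kN·m

M(4) = 81/8 kN·m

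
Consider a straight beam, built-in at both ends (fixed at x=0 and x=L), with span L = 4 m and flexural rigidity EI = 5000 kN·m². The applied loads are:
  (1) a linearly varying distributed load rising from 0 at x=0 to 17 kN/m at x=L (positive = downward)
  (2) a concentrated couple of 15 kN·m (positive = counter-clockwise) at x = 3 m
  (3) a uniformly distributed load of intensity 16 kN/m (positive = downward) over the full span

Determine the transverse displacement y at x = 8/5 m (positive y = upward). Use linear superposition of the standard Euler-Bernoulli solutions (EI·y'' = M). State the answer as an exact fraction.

y(8/5) = -140343/39062500 m

Load 1 — triangular load w₀=17 kN/m (0→w₀ over full span):
  y_1 = -w₀x²(L-x)²(x+2L)/(120LEI) = -17·(8/5)²·(4-(8/5))²·((8/5)+2·4)/(120·4·5000) = -9792/9765625 m
Load 2 — applied couple M₀=15 kN·m at a=3 m (b=L-a=1):
  y_2 = (R_Ax³/6 - M_Ax²/2)/EI  [x≤a] with R_A=135/32, M_A=75/16 = ((135/32)·(8/5)³/6 - (75/16)·(8/5)²/2)/5000 = -39/62500 m
Load 3 — uniform load w=16 kN/m over full span:
  y_3 = -wx²(L-x)²/(24EI) = -16·(8/5)²·(4-(8/5))²/(24·5000) = -768/390625 m
Superposition: y = Σ y_i = -140343/39062500 m ≈ -0.003593 m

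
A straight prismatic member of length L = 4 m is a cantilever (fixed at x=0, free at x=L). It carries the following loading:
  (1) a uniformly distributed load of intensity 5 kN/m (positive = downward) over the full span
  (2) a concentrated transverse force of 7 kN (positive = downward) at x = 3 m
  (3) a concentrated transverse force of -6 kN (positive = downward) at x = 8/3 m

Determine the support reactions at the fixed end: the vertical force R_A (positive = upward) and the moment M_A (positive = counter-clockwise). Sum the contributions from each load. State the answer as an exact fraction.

R_A = 21 kN, M_A = 45 kN·m

Load 1 — uniform load w=5 kN/m over full span:
  R_A = wL = 5·4 = 20 kN
  M_A = wL²/2 = 5·4²/2 = 40 kN·m
Load 2 — point force P=7 kN at a=3 m (b=L-a=1):
  R_A = P = 7 kN
  M_A = Pa = 7·3 = 21 kN·m
Load 3 — point force P=-6 kN at a=8/3 m (b=L-a=4/3):
  R_A = P = (-6) = -6 kN
  M_A = Pa = (-6)·(8/3) = -16 kN·m
Superposition: R_A = 21 kN, M_A = 45 kN·m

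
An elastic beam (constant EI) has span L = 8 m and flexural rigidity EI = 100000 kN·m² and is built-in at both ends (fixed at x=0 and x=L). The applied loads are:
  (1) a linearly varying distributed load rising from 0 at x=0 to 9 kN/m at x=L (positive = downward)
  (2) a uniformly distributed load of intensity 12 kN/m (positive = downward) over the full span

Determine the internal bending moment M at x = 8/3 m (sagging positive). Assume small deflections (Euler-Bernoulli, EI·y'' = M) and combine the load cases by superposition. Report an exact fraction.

M(8/3) = 1232/45 kN·m

Load 1 — triangular load w₀=9 kN/m (0→w₀ over full span):
  M_1 = 3w₀Lx/20 - w₀L²/30 - w₀x³/(6L) = 3·9·8·(8/3)/20 - 9·8²/30 - 9·(8/3)³/(6·8) = 272/45 kN·m
Load 2 — uniform load w=12 kN/m over full span:
  M_2 = wLx/2 - wL²/12 - wx²/2 = 12·8·(8/3)/2 - 12·8²/12 - 12·(8/3)²/2 = 64/3 kN·m
Superposition: M = Σ M_i = 1232/45 kN·m ≈ 27.377778 kN·m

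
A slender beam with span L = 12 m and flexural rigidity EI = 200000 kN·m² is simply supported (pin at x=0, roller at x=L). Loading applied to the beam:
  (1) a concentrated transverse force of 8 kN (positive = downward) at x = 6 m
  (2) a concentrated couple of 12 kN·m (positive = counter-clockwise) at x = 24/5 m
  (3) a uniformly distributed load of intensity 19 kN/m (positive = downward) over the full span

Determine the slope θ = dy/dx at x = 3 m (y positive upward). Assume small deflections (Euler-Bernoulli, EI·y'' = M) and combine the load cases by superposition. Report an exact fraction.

θ(3) = -12351/2500000 rad

Load 1 — point force P=8 kN at a=6 m (b=L-a=6):
  θ_1 = -Pb(L²-b²-3x²)/(6LEI)  [x≤a] = -8·6·(12²-6²-3·3²)/(6·12·200000) = -27/100000 rad
Load 2 — applied couple M₀=12 kN·m at a=24/5 m (b=L-a=36/5):
  θ_2 = (M₀x²/(2L)+C₁)/EI  [x≤a] with C₁=M₀(3b²-L²)/(6L)=48/25 = (12·3²/(2·12)+(48/25))/200000 = 321/10000000 rad
Load 3 — uniform load w=19 kN/m over full span:
  θ_3 = -w(L³-6Lx²+4x³)/(24EI) = -19·(12³-6·12·3²+4·3³)/(24·200000) = -1881/400000 rad
Superposition: θ = Σ θ_i = -12351/2500000 rad ≈ -0.004940 rad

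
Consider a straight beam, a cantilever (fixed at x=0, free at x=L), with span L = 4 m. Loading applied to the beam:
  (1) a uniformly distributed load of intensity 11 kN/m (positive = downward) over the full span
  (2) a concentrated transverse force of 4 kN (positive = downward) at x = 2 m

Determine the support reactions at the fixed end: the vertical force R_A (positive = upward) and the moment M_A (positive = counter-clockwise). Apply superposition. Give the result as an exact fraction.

R_A = 48 kN, M_A = 96 kN·m

Load 1 — uniform load w=11 kN/m over full span:
  R_A = wL = 11·4 = 44 kN
  M_A = wL²/2 = 11·4²/2 = 88 kN·m
Load 2 — point force P=4 kN at a=2 m (b=L-a=2):
  R_A = P = 4 kN
  M_A = Pa = 4·2 = 8 kN·m
Superposition: R_A = 48 kN, M_A = 96 kN·m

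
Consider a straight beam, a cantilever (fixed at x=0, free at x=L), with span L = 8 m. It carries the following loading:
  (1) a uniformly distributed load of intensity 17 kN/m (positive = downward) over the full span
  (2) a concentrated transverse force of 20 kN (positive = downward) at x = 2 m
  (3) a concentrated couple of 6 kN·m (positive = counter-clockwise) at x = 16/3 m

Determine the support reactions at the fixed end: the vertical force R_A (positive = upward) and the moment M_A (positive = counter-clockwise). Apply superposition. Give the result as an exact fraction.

R_A = 156 kN, M_A = 578 kN·m

Load 1 — uniform load w=17 kN/m over full span:
  R_A = wL = 17·8 = 136 kN
  M_A = wL²/2 = 17·8²/2 = 544 kN·m
Load 2 — point force P=20 kN at a=2 m (b=L-a=6):
  R_A = P = 20 kN
  M_A = Pa = 20·2 = 40 kN·m
Load 3 — applied couple M₀=6 kN·m at a=16/3 m (b=L-a=8/3):
  R_A = 0 kN
  M_A = -M₀ = -6 kN·m
Superposition: R_A = 156 kN, M_A = 578 kN·m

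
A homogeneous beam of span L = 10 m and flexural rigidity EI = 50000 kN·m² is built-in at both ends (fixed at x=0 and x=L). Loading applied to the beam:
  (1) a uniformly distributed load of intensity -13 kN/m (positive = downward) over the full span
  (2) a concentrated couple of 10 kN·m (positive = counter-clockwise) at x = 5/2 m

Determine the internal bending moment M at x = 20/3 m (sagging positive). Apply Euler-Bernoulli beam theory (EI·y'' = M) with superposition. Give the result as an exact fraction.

M(20/3) = -2645/72 kN·m

Load 1 — uniform load w=-13 kN/m over full span:
  M_1 = wLx/2 - wL²/12 - wx²/2 = (-13)·10·(20/3)/2 - (-13)·10²/12 - (-13)·(20/3)²/2 = -325/9 kN·m
Load 2 — applied couple M₀=10 kN·m at a=5/2 m (b=L-a=15/2):
  M_2 = R_Ax - M_A - M₀  [x>a] with R_A=9/8, M_A=-15/8 = (9/8)·(20/3) - (-15/8) - 10 = -5/8 kN·m
Superposition: M = Σ M_i = -2645/72 kN·m ≈ -36.736111 kN·m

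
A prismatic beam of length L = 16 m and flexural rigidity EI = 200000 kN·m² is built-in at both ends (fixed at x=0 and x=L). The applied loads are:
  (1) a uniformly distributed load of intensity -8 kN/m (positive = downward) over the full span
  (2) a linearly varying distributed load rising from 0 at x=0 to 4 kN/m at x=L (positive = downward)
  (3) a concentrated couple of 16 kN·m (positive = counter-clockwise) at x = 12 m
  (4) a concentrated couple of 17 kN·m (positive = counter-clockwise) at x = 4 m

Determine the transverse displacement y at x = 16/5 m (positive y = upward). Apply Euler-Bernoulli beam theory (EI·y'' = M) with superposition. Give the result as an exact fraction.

y(16/5) = 858593/390625000 m

Load 1 — uniform load w=-8 kN/m over full span:
  y_1 = -wx²(L-x)²/(24EI) = -(-8)·(16/5)²·(16-(16/5))²/(24·200000) = 16384/5859375 m
Load 2 — triangular load w₀=4 kN/m (0→w₀ over full span):
  y_2 = -w₀x²(L-x)²(x+2L)/(120LEI) = -4·(16/5)²·(16-(16/5))²·((16/5)+2·16)/(120·16·200000) = -90112/146484375 m
Load 3 — applied couple M₀=16 kN·m at a=12 m (b=L-a=4):
  y_3 = (R_Ax³/6 - M_Ax²/2)/EI  [x≤a] with R_A=9/8, M_A=5 = ((9/8)·(16/5)³/6 - 5·(16/5)²/2)/200000 = -38/390625 m
Load 4 — applied couple M₀=17 kN·m at a=4 m (b=L-a=12):
  y_4 = (R_Ax³/6 - M_Ax²/2)/EI  [x≤a] with R_A=153/128, M_A=-51/16 = ((153/128)·(16/5)³/6 - (-51/16)·(16/5)²/2)/200000 = 357/3125000 m
Superposition: y = Σ y_i = 858593/390625000 m ≈ 0.002198 m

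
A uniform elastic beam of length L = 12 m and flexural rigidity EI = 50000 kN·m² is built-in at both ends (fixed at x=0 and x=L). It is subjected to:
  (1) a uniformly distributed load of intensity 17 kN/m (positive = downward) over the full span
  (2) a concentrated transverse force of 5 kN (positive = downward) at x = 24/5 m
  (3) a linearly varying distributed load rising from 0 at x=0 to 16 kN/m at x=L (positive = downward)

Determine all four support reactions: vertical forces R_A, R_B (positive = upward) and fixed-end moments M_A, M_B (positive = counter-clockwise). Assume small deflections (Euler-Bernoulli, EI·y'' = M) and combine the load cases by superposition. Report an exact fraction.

Load 1 — uniform load w=17 kN/m over full span:
  R_A = wL/2 = 17·12/2 = 102 kN
  M_A = wL²/12 = 17·12²/12 = 204 kN·m
  R_B = wL/2 = 17·12/2 = 102 kN
  M_B = -wL²/12 = -17·12²/12 = -204 kN·m
Load 2 — point force P=5 kN at a=24/5 m (b=L-a=36/5):
  R_A = Pb²(3a+b)/L³ = 5·(36/5)²·(3·(24/5)+(36/5))/12³ = 81/25 kN
  M_A = Pab²/L² = 5·(24/5)·(36/5)²/12² = 216/25 kN·m
  R_B = Pa²(a+3b)/L³ = 5·(24/5)²·((24/5)+3·(36/5))/12³ = 44/25 kN
  M_B = -Pa²b/L² = -5·(24/5)²·(36/5)/12² = -144/25 kN·m
Load 3 — triangular load w₀=16 kN/m (0→w₀ over full span):
  R_A = 3w₀L/20 = 3·16·12/20 = 144/5 kN
  M_A = w₀L²/30 = 16·12²/30 = 384/5 kN·m
  R_B = 7w₀L/20 = 7·16·12/20 = 336/5 kN
  M_B = -w₀L²/20 = -16·12²/20 = -576/5 kN·m
Superposition: R_A = 3351/25 kN, M_A = 7236/25 kN·m, R_B = 4274/25 kN, M_B = -8124/25 kN·m

R_A = 3351/25 kN, M_A = 7236/25 kN·m, R_B = 4274/25 kN, M_B = -8124/25 kN·m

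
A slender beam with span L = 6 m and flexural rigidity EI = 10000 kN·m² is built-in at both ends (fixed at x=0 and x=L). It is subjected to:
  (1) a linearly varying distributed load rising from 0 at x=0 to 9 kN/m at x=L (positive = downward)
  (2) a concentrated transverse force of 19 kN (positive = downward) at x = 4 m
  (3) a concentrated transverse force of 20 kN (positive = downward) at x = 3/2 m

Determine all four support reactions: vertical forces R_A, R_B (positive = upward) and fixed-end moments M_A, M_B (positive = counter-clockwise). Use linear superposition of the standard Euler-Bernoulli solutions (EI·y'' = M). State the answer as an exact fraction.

R_A = 32293/1080 kN, M_A = 13003/360 kN·m, R_B = 38987/1080 kN, M_B = -13937/360 kN·m

Load 1 — triangular load w₀=9 kN/m (0→w₀ over full span):
  R_A = 3w₀L/20 = 3·9·6/20 = 81/10 kN
  M_A = w₀L²/30 = 9·6²/30 = 54/5 kN·m
  R_B = 7w₀L/20 = 7·9·6/20 = 189/10 kN
  M_B = -w₀L²/20 = -9·6²/20 = -81/5 kN·m
Load 2 — point force P=19 kN at a=4 m (b=L-a=2):
  R_A = Pb²(3a+b)/L³ = 19·2²·(3·4+2)/6³ = 133/27 kN
  M_A = Pab²/L² = 19·4·2²/6² = 76/9 kN·m
  R_B = Pa²(a+3b)/L³ = 19·4²·(4+3·2)/6³ = 380/27 kN
  M_B = -Pa²b/L² = -19·4²·2/6² = -152/9 kN·m
Load 3 — point force P=20 kN at a=3/2 m (b=L-a=9/2):
  R_A = Pb²(3a+b)/L³ = 20·(9/2)²·(3·(3/2)+(9/2))/6³ = 135/8 kN
  M_A = Pab²/L² = 20·(3/2)·(9/2)²/6² = 135/8 kN·m
  R_B = Pa²(a+3b)/L³ = 20·(3/2)²·((3/2)+3·(9/2))/6³ = 25/8 kN
  M_B = -Pa²b/L² = -20·(3/2)²·(9/2)/6² = -45/8 kN·m
Superposition: R_A = 32293/1080 kN, M_A = 13003/360 kN·m, R_B = 38987/1080 kN, M_B = -13937/360 kN·m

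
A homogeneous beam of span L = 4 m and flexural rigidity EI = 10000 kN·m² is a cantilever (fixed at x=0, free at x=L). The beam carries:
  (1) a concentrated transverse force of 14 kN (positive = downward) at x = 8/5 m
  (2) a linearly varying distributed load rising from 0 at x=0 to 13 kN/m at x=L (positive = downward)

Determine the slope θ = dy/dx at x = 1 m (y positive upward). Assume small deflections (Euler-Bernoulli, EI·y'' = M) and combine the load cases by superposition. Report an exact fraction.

θ(1) = -11499/1600000 rad

Load 1 — point force P=14 kN at a=8/5 m (b=L-a=12/5):
  θ_1 = -Px(2a-x)/(2EI)  [x≤a] = -14·1·(2·(8/5)-1)/(2·10000) = -77/50000 rad
Load 2 — triangular load w₀=13 kN/m (0→w₀ over full span):
  θ_2 = (w₀Lx²/4-w₀L²x/3-w₀x⁴/(24L))/EI = (13·4·1²/4-13·4²·1/3-13·1⁴/(24·4))/10000 = -1807/320000 rad
Superposition: θ = Σ θ_i = -11499/1600000 rad ≈ -0.007187 rad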